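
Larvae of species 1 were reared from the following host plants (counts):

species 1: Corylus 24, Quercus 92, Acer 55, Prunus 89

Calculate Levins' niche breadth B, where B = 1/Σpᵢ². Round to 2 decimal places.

3.38

Proportions for species 1 (n=260): 24/260=0.0923, 92/260=0.3538, 55/260=0.2115, 89/260=0.3423
Σpᵢ² = 0.0923² + 0.3538² + 0.2115² + 0.3423² = 0.008519 + 0.125174 + 0.044732 + 0.117169 = 0.295594
B = 1 / 0.295594 = 3.3830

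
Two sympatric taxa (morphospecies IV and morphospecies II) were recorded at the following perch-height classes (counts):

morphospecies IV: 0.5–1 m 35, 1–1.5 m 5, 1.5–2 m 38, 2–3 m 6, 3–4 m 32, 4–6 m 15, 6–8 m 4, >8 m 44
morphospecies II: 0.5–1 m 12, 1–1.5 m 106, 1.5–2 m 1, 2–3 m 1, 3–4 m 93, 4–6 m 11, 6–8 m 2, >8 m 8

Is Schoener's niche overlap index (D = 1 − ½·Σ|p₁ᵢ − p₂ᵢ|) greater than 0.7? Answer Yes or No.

Proportions for morphospecies IV (n=179): 35/179=0.1955, 5/179=0.0279, 38/179=0.2123, 6/179=0.0335, 32/179=0.1788, 15/179=0.0838, 4/179=0.0223, 44/179=0.2458
Proportions for morphospecies II (n=234): 12/234=0.0513, 106/234=0.4530, 1/234=0.0043, 1/234=0.0043, 93/234=0.3974, 11/234=0.0470, 2/234=0.0085, 8/234=0.0342
Σ|p₁ᵢ − p₂ᵢ| = 0.1442 + 0.4251 + 0.2080 + 0.0292 + 0.2186 + 0.0368 + 0.0138 + 0.2116 = 1.2873
D = 1 − ½ × 1.2873 = 1 − 0.64365 = 0.35635
D = 0.35635 < 0.7 → No.

No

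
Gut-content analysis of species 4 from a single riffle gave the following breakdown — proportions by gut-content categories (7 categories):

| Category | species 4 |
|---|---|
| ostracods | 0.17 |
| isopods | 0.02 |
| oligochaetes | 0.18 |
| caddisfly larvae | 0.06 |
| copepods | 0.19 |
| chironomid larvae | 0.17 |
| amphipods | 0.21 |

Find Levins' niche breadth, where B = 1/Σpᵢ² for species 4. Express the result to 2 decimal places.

Σpᵢ² = 0.17² + 0.02² + 0.18² + 0.06² + 0.19² + 0.17² + 0.21² = 0.0289 + 0.0004 + 0.0324 + 0.0036 + 0.0361 + 0.0289 + 0.0441 = 0.1744
B = 1 / 0.1744 = 5.7339

5.73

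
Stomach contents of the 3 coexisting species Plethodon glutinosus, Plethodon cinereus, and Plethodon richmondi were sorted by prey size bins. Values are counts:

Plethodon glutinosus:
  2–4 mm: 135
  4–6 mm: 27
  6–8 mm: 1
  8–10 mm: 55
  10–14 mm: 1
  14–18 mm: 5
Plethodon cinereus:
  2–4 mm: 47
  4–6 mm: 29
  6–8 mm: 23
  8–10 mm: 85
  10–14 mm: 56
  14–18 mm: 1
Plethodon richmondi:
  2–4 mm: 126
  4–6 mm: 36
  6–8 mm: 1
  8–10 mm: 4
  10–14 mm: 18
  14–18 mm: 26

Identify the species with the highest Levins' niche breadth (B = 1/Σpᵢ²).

Plethodon cinereus

Proportions for Plethodon glutinosus (n=224): 135/224=0.6027, 27/224=0.1205, 1/224=0.0045, 55/224=0.2455, 1/224=0.0045, 5/224=0.0223
Proportions for Plethodon cinereus (n=241): 47/241=0.1950, 29/241=0.1203, 23/241=0.0954, 85/241=0.3527, 56/241=0.2324, 1/241=0.0041
Proportions for Plethodon richmondi (n=211): 126/211=0.5972, 36/211=0.1706, 1/211=0.0047, 4/211=0.0190, 18/211=0.0853, 26/211=0.1232
Σp_glutᵢ² = 0.6027² + 0.1205² + 0.0045² + 0.2455² + 0.0045² + 0.0223² = 0.363247 + 0.014520 + 0.000020 + 0.060270 + 0.000020 + 0.000497 = 0.438574
B_glut = 1 / 0.438574 = 2.2801
Σp_cineᵢ² = 0.1950² + 0.1203² + 0.0954² + 0.3527² + 0.2324² + 0.0041² = 0.038025 + 0.014472 + 0.009101 + 0.124397 + 0.054010 + 0.000017 = 0.240022
B_cine = 1 / 0.240022 = 4.1663
Σp_richᵢ² = 0.5972² + 0.1706² + 0.0047² + 0.0190² + 0.0853² + 0.1232² = 0.356648 + 0.029104 + 0.000022 + 0.000361 + 0.007276 + 0.015178 = 0.408589
B_rich = 1 / 0.408589 = 2.4474
Highest B → broadest niche (most generalist): Plethodon cinereus (B = 4.17).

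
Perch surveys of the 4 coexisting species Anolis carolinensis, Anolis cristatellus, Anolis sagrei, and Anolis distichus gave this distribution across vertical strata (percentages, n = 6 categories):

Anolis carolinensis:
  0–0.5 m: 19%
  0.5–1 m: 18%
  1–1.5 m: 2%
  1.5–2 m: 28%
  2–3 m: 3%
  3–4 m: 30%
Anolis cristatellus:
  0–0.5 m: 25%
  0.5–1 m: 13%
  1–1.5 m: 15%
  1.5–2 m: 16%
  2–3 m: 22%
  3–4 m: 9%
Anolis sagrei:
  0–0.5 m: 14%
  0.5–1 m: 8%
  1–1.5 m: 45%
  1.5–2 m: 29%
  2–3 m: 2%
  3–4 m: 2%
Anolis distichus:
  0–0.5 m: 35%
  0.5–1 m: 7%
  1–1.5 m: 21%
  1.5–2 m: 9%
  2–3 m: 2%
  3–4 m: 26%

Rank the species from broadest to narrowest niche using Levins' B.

Anolis cristatellus > Anolis carolinensis > Anolis distichus > Anolis sagrei

Convert percentages to proportions (divide by 100).
Σp_caroᵢ² = 0.19² + 0.18² + 0.02² + 0.28² + 0.03² + 0.30² = 0.0361 + 0.0324 + 0.0004 + 0.0784 + 0.0009 + 0.0900 = 0.2382
B_caro = 1 / 0.2382 = 4.1982
Σp_crisᵢ² = 0.25² + 0.13² + 0.15² + 0.16² + 0.22² + 0.09² = 0.0625 + 0.0169 + 0.0225 + 0.0256 + 0.0484 + 0.0081 = 0.1840
B_cris = 1 / 0.1840 = 5.4348
Σp_sagrᵢ² = 0.14² + 0.08² + 0.45² + 0.29² + 0.02² + 0.02² = 0.0196 + 0.0064 + 0.2025 + 0.0841 + 0.0004 + 0.0004 = 0.3134
B_sagr = 1 / 0.3134 = 3.1908
Σp_distᵢ² = 0.35² + 0.07² + 0.21² + 0.09² + 0.02² + 0.26² = 0.1225 + 0.0049 + 0.0441 + 0.0081 + 0.0004 + 0.0676 = 0.2476
B_dist = 1 / 0.2476 = 4.0388
Ranking by B (broadest → narrowest): Anolis cristatellus (5.43) > Anolis carolinensis (4.20) > Anolis distichus (4.04) > Anolis sagrei (3.19)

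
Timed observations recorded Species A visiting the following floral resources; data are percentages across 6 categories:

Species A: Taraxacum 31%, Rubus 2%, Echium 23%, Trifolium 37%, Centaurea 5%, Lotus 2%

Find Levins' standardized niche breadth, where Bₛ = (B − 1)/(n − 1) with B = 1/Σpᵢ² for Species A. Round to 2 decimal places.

Convert percentages to proportions (divide by 100).
Σpᵢ² = 0.31² + 0.02² + 0.23² + 0.37² + 0.05² + 0.02² = 0.0961 + 0.0004 + 0.0529 + 0.1369 + 0.0025 + 0.0004 = 0.2892
B = 1 / 0.2892 = 3.4578
Bₛ = (B − 1)/(n − 1) = (3.4578 − 1)/(6 − 1) = 2.4578/5 = 0.4916

0.49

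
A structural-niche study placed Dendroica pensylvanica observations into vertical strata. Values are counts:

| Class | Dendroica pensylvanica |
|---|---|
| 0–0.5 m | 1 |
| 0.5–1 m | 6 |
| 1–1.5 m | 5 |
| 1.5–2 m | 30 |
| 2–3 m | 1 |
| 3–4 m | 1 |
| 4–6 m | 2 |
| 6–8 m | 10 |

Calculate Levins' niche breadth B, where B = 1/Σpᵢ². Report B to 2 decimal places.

Proportions for Dendroica pensylvanica (n=56): 1/56=0.0179, 6/56=0.1071, 5/56=0.0893, 30/56=0.5357, 1/56=0.0179, 1/56=0.0179, 2/56=0.0357, 10/56=0.1786
Σpᵢ² = 0.0179² + 0.1071² + 0.0893² + 0.5357² + 0.0179² + 0.0179² + 0.0357² + 0.1786² = 0.000320 + 0.011470 + 0.007974 + 0.286974 + 0.000320 + 0.000320 + 0.001274 + 0.031898 = 0.340550
B = 1 / 0.340550 = 2.9364

2.94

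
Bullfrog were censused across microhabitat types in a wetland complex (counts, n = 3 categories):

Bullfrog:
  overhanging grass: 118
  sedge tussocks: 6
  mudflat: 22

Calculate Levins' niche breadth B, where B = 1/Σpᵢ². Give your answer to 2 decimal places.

Proportions for Bullfrog (n=146): 118/146=0.8082, 6/146=0.0411, 22/146=0.1507
Σpᵢ² = 0.8082² + 0.0411² + 0.1507² = 0.653187 + 0.001689 + 0.022710 = 0.677586
B = 1 / 0.677586 = 1.4758

1.48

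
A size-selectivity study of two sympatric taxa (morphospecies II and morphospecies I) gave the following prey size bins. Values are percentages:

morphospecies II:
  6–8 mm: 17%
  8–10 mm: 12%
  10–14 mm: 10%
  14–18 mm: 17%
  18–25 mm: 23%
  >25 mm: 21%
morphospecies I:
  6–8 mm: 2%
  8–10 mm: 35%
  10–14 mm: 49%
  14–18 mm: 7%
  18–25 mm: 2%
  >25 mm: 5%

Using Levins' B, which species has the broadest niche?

Convert percentages to proportions (divide by 100).
Σp_IIᵢ² = 0.17² + 0.12² + 0.10² + 0.17² + 0.23² + 0.21² = 0.0289 + 0.0144 + 0.0100 + 0.0289 + 0.0529 + 0.0441 = 0.1792
B_II = 1 / 0.1792 = 5.5804
Σp_Iᵢ² = 0.02² + 0.35² + 0.49² + 0.07² + 0.02² + 0.05² = 0.0004 + 0.1225 + 0.2401 + 0.0049 + 0.0004 + 0.0025 = 0.3708
B_I = 1 / 0.3708 = 2.6969
Highest B → broadest niche (most generalist): morphospecies II (B = 5.58).

morphospecies II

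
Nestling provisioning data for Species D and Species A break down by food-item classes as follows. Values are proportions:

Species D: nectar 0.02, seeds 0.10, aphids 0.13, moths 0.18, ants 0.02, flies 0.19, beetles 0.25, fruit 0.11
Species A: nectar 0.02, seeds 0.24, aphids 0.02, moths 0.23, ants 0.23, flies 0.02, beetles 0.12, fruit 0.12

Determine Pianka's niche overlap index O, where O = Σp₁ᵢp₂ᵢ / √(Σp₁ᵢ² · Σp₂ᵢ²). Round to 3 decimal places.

0.660

Σ p₁ᵢp₂ᵢ = 0.0004 + 0.0240 + 0.0026 + 0.0414 + 0.0046 + 0.0038 + 0.0300 + 0.0132 = 0.1200
Σp_1ᵢ² = 0.02² + 0.10² + 0.13² + 0.18² + 0.02² + 0.19² + 0.25² + 0.11² = 0.0004 + 0.0100 + 0.0169 + 0.0324 + 0.0004 + 0.0361 + 0.0625 + 0.0121 = 0.1708
Σp_2ᵢ² = 0.02² + 0.24² + 0.02² + 0.23² + 0.23² + 0.02² + 0.12² + 0.12² = 0.0004 + 0.0576 + 0.0004 + 0.0529 + 0.0529 + 0.0004 + 0.0144 + 0.0144 = 0.1934
O = 0.1200 / √(0.1708 × 0.1934) = 0.1200 / 0.181749 = 0.66025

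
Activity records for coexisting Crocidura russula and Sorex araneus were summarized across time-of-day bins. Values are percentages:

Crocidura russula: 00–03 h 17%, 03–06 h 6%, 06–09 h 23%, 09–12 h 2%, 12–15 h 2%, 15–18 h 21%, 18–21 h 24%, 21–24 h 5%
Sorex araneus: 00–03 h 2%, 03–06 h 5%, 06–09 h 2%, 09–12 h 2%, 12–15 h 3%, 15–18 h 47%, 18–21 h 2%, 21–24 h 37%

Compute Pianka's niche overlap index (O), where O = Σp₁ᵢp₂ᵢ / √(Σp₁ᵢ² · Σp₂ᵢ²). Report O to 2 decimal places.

0.51

Convert percentages to proportions (divide by 100).
Σ p₁ᵢp₂ᵢ = 0.0034 + 0.0030 + 0.0046 + 0.0004 + 0.0006 + 0.0987 + 0.0048 + 0.0185 = 0.1340
Σp_1ᵢ² = 0.17² + 0.06² + 0.23² + 0.02² + 0.02² + 0.21² + 0.24² + 0.05² = 0.0289 + 0.0036 + 0.0529 + 0.0004 + 0.0004 + 0.0441 + 0.0576 + 0.0025 = 0.1904
Σp_2ᵢ² = 0.02² + 0.05² + 0.02² + 0.02² + 0.03² + 0.47² + 0.02² + 0.37² = 0.0004 + 0.0025 + 0.0004 + 0.0004 + 0.0009 + 0.2209 + 0.0004 + 0.1369 = 0.3628
O = 0.1340 / √(0.1904 × 0.3628) = 0.1340 / 0.26283 = 0.5098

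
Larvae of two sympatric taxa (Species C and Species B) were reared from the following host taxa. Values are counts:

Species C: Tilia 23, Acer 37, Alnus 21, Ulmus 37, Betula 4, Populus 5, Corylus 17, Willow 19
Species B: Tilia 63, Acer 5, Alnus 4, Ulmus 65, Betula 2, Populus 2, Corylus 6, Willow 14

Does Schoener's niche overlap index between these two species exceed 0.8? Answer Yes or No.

No

Proportions for Species C (n=163): 23/163=0.1411, 37/163=0.2270, 21/163=0.1288, 37/163=0.2270, 4/163=0.0245, 5/163=0.0307, 17/163=0.1043, 19/163=0.1166
Proportions for Species B (n=161): 63/161=0.3913, 5/161=0.0311, 4/161=0.0248, 65/161=0.4037, 2/161=0.0124, 2/161=0.0124, 6/161=0.0373, 14/161=0.0870
Σ|p₁ᵢ − p₂ᵢ| = 0.2502 + 0.1959 + 0.1040 + 0.1767 + 0.0121 + 0.0183 + 0.0670 + 0.0296 = 0.8538
D = 1 − ½ × 0.8538 = 1 − 0.42690 = 0.57310
D = 0.57310 < 0.8 → No.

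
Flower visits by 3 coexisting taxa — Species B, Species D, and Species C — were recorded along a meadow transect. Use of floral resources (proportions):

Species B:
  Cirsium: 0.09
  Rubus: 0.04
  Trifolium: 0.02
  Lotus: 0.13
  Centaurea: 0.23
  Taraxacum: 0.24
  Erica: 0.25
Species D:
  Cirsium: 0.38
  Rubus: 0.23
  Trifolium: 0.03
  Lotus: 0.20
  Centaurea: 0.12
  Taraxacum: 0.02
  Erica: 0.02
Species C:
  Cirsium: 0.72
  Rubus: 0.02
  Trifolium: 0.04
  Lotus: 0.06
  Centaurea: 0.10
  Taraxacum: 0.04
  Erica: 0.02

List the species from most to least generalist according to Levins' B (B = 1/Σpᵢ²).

Species B > Species D > Species C

Σp_Bᵢ² = 0.09² + 0.04² + 0.02² + 0.13² + 0.23² + 0.24² + 0.25² = 0.0081 + 0.0016 + 0.0004 + 0.0169 + 0.0529 + 0.0576 + 0.0625 = 0.2000
B_B = 1 / 0.2000 = 5.0000
Σp_Dᵢ² = 0.38² + 0.23² + 0.03² + 0.20² + 0.12² + 0.02² + 0.02² = 0.1444 + 0.0529 + 0.0009 + 0.0400 + 0.0144 + 0.0004 + 0.0004 = 0.2534
B_D = 1 / 0.2534 = 3.9463
Σp_Cᵢ² = 0.72² + 0.02² + 0.04² + 0.06² + 0.10² + 0.04² + 0.02² = 0.5184 + 0.0004 + 0.0016 + 0.0036 + 0.0100 + 0.0016 + 0.0004 = 0.5360
B_C = 1 / 0.5360 = 1.8657
Ranking by B (broadest → narrowest): Species B (5.00) > Species D (3.95) > Species C (1.87)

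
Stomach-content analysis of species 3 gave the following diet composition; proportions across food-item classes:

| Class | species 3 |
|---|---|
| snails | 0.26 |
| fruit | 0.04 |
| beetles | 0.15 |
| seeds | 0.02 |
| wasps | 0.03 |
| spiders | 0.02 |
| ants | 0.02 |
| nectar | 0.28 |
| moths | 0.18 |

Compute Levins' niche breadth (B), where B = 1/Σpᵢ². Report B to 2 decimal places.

4.89

Σpᵢ² = 0.26² + 0.04² + 0.15² + 0.02² + 0.03² + 0.02² + 0.02² + 0.28² + 0.18² = 0.0676 + 0.0016 + 0.0225 + 0.0004 + 0.0009 + 0.0004 + 0.0004 + 0.0784 + 0.0324 = 0.2046
B = 1 / 0.2046 = 4.8876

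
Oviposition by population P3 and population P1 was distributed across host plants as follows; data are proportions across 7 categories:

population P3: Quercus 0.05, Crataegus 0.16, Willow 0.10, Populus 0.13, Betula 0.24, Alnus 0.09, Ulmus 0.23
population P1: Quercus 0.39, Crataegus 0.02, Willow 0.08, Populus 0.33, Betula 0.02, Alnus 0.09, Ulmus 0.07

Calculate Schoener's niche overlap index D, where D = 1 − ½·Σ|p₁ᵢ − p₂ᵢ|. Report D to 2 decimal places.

Σ|p₁ᵢ − p₂ᵢ| = 0.34 + 0.14 + 0.02 + 0.20 + 0.22 + 0.00 + 0.16 = 1.08
D = 1 − ½ × 1.08 = 1 − 0.540 = 0.4600

0.46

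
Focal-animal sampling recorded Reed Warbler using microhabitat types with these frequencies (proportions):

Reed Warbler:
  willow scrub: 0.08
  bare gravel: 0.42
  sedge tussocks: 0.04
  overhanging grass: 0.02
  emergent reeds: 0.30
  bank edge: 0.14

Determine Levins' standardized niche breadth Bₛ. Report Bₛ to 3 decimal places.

0.479

Σpᵢ² = 0.08² + 0.42² + 0.04² + 0.02² + 0.30² + 0.14² = 0.0064 + 0.1764 + 0.0016 + 0.0004 + 0.0900 + 0.0196 = 0.2944
B = 1 / 0.2944 = 3.39674
Bₛ = (B − 1)/(n − 1) = (3.39674 − 1)/(6 − 1) = 2.39674/5 = 0.47935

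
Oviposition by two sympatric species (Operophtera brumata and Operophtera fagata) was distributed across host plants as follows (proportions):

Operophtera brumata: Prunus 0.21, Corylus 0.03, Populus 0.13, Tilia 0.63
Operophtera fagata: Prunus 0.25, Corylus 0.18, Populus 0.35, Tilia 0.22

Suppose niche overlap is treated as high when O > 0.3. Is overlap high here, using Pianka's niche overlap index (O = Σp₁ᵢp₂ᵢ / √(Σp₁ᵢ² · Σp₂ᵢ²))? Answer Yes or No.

Σ p₁ᵢp₂ᵢ = 0.0525 + 0.0054 + 0.0455 + 0.1386 = 0.2420
Σp_1ᵢ² = 0.21² + 0.03² + 0.13² + 0.63² = 0.0441 + 0.0009 + 0.0169 + 0.3969 = 0.4588
Σp_2ᵢ² = 0.25² + 0.18² + 0.35² + 0.22² = 0.0625 + 0.0324 + 0.1225 + 0.0484 = 0.2658
O = 0.2420 / √(0.4588 × 0.2658) = 0.2420 / 0.34921 = 0.6930
O = 0.6930 > 0.3 → Yes.

Yes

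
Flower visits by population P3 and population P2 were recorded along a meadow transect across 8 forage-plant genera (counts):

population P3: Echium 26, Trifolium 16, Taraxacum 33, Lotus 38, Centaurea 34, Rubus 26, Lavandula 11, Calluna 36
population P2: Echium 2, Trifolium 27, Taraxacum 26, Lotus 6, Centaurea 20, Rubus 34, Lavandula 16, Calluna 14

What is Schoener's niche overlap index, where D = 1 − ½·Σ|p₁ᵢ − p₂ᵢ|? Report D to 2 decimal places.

0.68

Proportions for population P3 (n=220): 26/220=0.1182, 16/220=0.0727, 33/220=0.1500, 38/220=0.1727, 34/220=0.1545, 26/220=0.1182, 11/220=0.0500, 36/220=0.1636
Proportions for population P2 (n=145): 2/145=0.0138, 27/145=0.1862, 26/145=0.1793, 6/145=0.0414, 20/145=0.1379, 34/145=0.2345, 16/145=0.1103, 14/145=0.0966
Σ|p₁ᵢ − p₂ᵢ| = 0.1044 + 0.1135 + 0.0293 + 0.1313 + 0.0166 + 0.1163 + 0.0603 + 0.0670 = 0.6387
D = 1 − ½ × 0.6387 = 1 − 0.31935 = 0.68065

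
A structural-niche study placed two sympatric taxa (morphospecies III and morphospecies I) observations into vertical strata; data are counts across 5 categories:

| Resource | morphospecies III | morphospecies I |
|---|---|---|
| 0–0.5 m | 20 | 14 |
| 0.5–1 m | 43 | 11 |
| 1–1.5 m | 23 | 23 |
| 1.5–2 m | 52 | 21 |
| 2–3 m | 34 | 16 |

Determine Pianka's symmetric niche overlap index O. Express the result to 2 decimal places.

Proportions for morphospecies III (n=172): 20/172=0.1163, 43/172=0.2500, 23/172=0.1337, 52/172=0.3023, 34/172=0.1977
Proportions for morphospecies I (n=85): 14/85=0.1647, 11/85=0.1294, 23/85=0.2706, 21/85=0.2471, 16/85=0.1882
Σ p₁ᵢp₂ᵢ = 0.019155 + 0.032350 + 0.036179 + 0.074698 + 0.037207 = 0.199589
Σp_1ᵢ² = 0.1163² + 0.2500² + 0.1337² + 0.3023² + 0.1977² = 0.013526 + 0.062500 + 0.017876 + 0.091385 + 0.039085 = 0.224372
Σp_2ᵢ² = 0.1647² + 0.1294² + 0.2706² + 0.2471² + 0.1882² = 0.027126 + 0.016744 + 0.073224 + 0.061058 + 0.035419 = 0.213571
O = 0.199589 / √(0.224372 × 0.213571) = 0.199589 / 0.2189049 = 0.9118

0.91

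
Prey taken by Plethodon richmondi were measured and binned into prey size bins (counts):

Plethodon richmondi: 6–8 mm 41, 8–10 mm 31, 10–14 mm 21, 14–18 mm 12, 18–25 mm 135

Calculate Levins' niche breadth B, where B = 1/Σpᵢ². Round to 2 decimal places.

Proportions for Plethodon richmondi (n=240): 41/240=0.1708, 31/240=0.1292, 21/240=0.0875, 12/240=0.0500, 135/240=0.5625
Σpᵢ² = 0.1708² + 0.1292² + 0.0875² + 0.0500² + 0.5625² = 0.029173 + 0.016693 + 0.007656 + 0.002500 + 0.316406 = 0.372428
B = 1 / 0.372428 = 2.6851

2.69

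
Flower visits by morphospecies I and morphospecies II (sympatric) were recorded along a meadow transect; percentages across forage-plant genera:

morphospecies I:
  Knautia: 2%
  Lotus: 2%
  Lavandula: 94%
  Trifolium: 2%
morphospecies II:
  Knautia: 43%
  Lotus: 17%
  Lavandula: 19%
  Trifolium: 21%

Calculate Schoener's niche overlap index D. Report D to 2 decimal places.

Convert percentages to proportions (divide by 100).
Σ|p₁ᵢ − p₂ᵢ| = 0.41 + 0.15 + 0.75 + 0.19 = 1.50
D = 1 − ½ × 1.50 = 1 − 0.750 = 0.2500

0.25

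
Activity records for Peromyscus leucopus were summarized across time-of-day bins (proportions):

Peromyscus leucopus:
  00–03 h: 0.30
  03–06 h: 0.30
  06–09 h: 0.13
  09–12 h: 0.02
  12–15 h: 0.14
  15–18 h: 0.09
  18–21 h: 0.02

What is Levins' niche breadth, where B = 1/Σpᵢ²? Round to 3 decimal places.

Σpᵢ² = 0.30² + 0.30² + 0.13² + 0.02² + 0.14² + 0.09² + 0.02² = 0.0900 + 0.0900 + 0.0169 + 0.0004 + 0.0196 + 0.0081 + 0.0004 = 0.2254
B = 1 / 0.2254 = 4.43656

4.437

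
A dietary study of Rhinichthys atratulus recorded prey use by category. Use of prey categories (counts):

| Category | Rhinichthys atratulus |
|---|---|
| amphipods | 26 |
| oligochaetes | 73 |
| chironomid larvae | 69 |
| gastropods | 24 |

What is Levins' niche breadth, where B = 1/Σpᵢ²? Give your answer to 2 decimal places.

3.25

Proportions for Rhinichthys atratulus (n=192): 26/192=0.1354, 73/192=0.3802, 69/192=0.3594, 24/192=0.1250
Σpᵢ² = 0.1354² + 0.3802² + 0.3594² + 0.1250² = 0.018333 + 0.144552 + 0.129168 + 0.015625 = 0.307678
B = 1 / 0.307678 = 3.2502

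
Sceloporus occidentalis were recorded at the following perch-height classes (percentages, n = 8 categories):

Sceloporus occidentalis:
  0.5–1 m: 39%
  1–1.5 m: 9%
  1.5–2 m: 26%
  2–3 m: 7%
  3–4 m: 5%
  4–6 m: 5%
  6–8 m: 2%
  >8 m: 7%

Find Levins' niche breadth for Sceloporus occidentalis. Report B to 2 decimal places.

Convert percentages to proportions (divide by 100).
Σpᵢ² = 0.39² + 0.09² + 0.26² + 0.07² + 0.05² + 0.05² + 0.02² + 0.07² = 0.1521 + 0.0081 + 0.0676 + 0.0049 + 0.0025 + 0.0025 + 0.0004 + 0.0049 = 0.2430
B = 1 / 0.2430 = 4.1152

4.12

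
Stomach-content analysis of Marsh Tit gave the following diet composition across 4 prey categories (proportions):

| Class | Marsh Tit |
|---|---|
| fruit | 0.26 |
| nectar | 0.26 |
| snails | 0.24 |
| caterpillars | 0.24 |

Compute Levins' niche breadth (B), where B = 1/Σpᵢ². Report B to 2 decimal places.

Σpᵢ² = 0.26² + 0.26² + 0.24² + 0.24² = 0.0676 + 0.0676 + 0.0576 + 0.0576 = 0.2504
B = 1 / 0.2504 = 3.9936

3.99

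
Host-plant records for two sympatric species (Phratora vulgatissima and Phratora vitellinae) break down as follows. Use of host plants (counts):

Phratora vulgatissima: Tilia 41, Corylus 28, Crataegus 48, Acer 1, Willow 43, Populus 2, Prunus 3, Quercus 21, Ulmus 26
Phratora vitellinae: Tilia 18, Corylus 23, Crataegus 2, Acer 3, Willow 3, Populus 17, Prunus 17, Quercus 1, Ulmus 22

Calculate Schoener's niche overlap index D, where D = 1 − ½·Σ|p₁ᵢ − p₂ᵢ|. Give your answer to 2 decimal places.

Proportions for Phratora vulgatissima (n=213): 41/213=0.1925, 28/213=0.1315, 48/213=0.2254, 1/213=0.0047, 43/213=0.2019, 2/213=0.0094, 3/213=0.0141, 21/213=0.0986, 26/213=0.1221
Proportions for Phratora vitellinae (n=106): 18/106=0.1698, 23/106=0.2170, 2/106=0.0189, 3/106=0.0283, 3/106=0.0283, 17/106=0.1604, 17/106=0.1604, 1/106=0.0094, 22/106=0.2075
Σ|p₁ᵢ − p₂ᵢ| = 0.0227 + 0.0855 + 0.2065 + 0.0236 + 0.1736 + 0.1510 + 0.1463 + 0.0892 + 0.0854 = 0.9838
D = 1 − ½ × 0.9838 = 1 − 0.49190 = 0.50810

0.51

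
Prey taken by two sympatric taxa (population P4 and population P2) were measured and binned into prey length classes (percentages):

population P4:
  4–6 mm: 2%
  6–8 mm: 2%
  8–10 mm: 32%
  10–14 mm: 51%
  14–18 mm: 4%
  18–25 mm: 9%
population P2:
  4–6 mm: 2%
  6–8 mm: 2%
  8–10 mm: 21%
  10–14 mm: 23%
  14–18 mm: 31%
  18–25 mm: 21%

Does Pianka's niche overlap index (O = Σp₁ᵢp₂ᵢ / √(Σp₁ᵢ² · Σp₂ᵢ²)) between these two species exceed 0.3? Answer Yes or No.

Yes

Convert percentages to proportions (divide by 100).
Σ p₁ᵢp₂ᵢ = 0.0004 + 0.0004 + 0.0672 + 0.1173 + 0.0124 + 0.0189 = 0.2166
Σp_1ᵢ² = 0.02² + 0.02² + 0.32² + 0.51² + 0.04² + 0.09² = 0.0004 + 0.0004 + 0.1024 + 0.2601 + 0.0016 + 0.0081 = 0.3730
Σp_2ᵢ² = 0.02² + 0.02² + 0.21² + 0.23² + 0.31² + 0.21² = 0.0004 + 0.0004 + 0.0441 + 0.0529 + 0.0961 + 0.0441 = 0.2380
O = 0.2166 / √(0.3730 × 0.2380) = 0.2166 / 0.29795 = 0.7270
O = 0.7270 > 0.3 → Yes.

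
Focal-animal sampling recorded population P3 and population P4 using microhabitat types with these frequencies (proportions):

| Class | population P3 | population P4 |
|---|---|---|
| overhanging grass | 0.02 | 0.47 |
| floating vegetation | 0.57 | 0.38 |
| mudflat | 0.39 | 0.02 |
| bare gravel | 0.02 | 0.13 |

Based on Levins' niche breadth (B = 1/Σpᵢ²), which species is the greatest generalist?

Σp_P3ᵢ² = 0.02² + 0.57² + 0.39² + 0.02² = 0.0004 + 0.3249 + 0.1521 + 0.0004 = 0.4778
B_P3 = 1 / 0.4778 = 2.0929
Σp_P4ᵢ² = 0.47² + 0.38² + 0.02² + 0.13² = 0.2209 + 0.1444 + 0.0004 + 0.0169 = 0.3826
B_P4 = 1 / 0.3826 = 2.6137
Highest B → broadest niche (most generalist): population P4 (B = 2.61).

population P4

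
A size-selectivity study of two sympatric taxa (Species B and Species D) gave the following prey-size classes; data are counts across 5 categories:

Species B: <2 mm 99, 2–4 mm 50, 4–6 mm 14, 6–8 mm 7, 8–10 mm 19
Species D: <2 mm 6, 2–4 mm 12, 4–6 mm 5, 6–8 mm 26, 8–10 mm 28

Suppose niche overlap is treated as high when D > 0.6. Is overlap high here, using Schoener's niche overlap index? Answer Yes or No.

No

Proportions for Species B (n=189): 99/189=0.5238, 50/189=0.2646, 14/189=0.0741, 7/189=0.0370, 19/189=0.1005
Proportions for Species D (n=77): 6/77=0.0779, 12/77=0.1558, 5/77=0.0649, 26/77=0.3377, 28/77=0.3636
Σ|p₁ᵢ − p₂ᵢ| = 0.4459 + 0.1088 + 0.0092 + 0.3007 + 0.2631 = 1.1277
D = 1 − ½ × 1.1277 = 1 − 0.56385 = 0.43615
D = 0.43615 < 0.6 → No.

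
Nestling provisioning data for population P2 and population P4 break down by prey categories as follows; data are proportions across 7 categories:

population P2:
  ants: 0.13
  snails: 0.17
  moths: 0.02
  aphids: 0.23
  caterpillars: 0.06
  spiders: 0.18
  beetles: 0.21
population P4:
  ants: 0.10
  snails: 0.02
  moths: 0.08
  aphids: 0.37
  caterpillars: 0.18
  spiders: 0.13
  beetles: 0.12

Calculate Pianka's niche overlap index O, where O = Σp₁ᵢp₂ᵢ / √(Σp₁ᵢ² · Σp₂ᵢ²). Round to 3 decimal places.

0.823

Σ p₁ᵢp₂ᵢ = 0.0130 + 0.0034 + 0.0016 + 0.0851 + 0.0108 + 0.0234 + 0.0252 = 0.1625
Σp_1ᵢ² = 0.13² + 0.17² + 0.02² + 0.23² + 0.06² + 0.18² + 0.21² = 0.0169 + 0.0289 + 0.0004 + 0.0529 + 0.0036 + 0.0324 + 0.0441 = 0.1792
Σp_2ᵢ² = 0.10² + 0.02² + 0.08² + 0.37² + 0.18² + 0.13² + 0.12² = 0.0100 + 0.0004 + 0.0064 + 0.1369 + 0.0324 + 0.0169 + 0.0144 = 0.2174
O = 0.1625 / √(0.1792 × 0.2174) = 0.1625 / 0.197378 = 0.82329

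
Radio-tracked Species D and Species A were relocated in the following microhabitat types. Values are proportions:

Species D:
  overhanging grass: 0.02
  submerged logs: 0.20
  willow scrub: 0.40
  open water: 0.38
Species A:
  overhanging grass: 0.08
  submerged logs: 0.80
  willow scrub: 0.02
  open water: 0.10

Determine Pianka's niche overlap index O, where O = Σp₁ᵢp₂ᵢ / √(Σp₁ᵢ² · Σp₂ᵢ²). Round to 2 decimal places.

0.44

Σ p₁ᵢp₂ᵢ = 0.0016 + 0.1600 + 0.0080 + 0.0380 = 0.2076
Σp_1ᵢ² = 0.02² + 0.20² + 0.40² + 0.38² = 0.0004 + 0.0400 + 0.1600 + 0.1444 = 0.3448
Σp_2ᵢ² = 0.08² + 0.80² + 0.02² + 0.10² = 0.0064 + 0.6400 + 0.0004 + 0.0100 = 0.6568
O = 0.2076 / √(0.3448 × 0.6568) = 0.2076 / 0.47588 = 0.4362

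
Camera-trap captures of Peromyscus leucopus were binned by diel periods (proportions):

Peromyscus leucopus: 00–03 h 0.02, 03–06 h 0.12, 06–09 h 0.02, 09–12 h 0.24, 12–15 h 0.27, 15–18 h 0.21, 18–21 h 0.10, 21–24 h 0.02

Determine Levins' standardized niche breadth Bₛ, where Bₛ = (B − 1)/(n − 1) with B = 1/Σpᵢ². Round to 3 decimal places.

0.571

Σpᵢ² = 0.02² + 0.12² + 0.02² + 0.24² + 0.27² + 0.21² + 0.10² + 0.02² = 0.0004 + 0.0144 + 0.0004 + 0.0576 + 0.0729 + 0.0441 + 0.0100 + 0.0004 = 0.2002
B = 1 / 0.2002 = 4.99500
Bₛ = (B − 1)/(n − 1) = (4.99500 − 1)/(8 − 1) = 3.99500/7 = 0.57071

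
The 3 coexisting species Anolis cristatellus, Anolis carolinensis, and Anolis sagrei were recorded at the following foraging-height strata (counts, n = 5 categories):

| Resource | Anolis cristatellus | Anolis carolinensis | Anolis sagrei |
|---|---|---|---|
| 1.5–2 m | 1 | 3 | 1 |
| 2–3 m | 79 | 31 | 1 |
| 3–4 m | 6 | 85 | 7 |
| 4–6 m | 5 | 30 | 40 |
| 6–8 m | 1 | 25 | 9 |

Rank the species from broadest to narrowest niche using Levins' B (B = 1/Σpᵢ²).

Proportions for Anolis cristatellus (n=92): 1/92=0.0109, 79/92=0.8587, 6/92=0.0652, 5/92=0.0543, 1/92=0.0109
Proportions for Anolis carolinensis (n=174): 3/174=0.0172, 31/174=0.1782, 85/174=0.4885, 30/174=0.1724, 25/174=0.1437
Proportions for Anolis sagrei (n=58): 1/58=0.0172, 1/58=0.0172, 7/58=0.1207, 40/58=0.6897, 9/58=0.1552
Σp_crisᵢ² = 0.0109² + 0.8587² + 0.0652² + 0.0543² + 0.0109² = 0.000119 + 0.737366 + 0.004251 + 0.002948 + 0.000119 = 0.744803
B_cris = 1 / 0.744803 = 1.3426
Σp_caroᵢ² = 0.0172² + 0.1782² + 0.4885² + 0.1724² + 0.1437² = 0.000296 + 0.031755 + 0.238632 + 0.029722 + 0.020650 = 0.321055
B_caro = 1 / 0.321055 = 3.1147
Σp_sagrᵢ² = 0.0172² + 0.0172² + 0.1207² + 0.6897² + 0.1552² = 0.000296 + 0.000296 + 0.014568 + 0.475686 + 0.024087 = 0.514933
B_sagr = 1 / 0.514933 = 1.9420
Ranking by B (broadest → narrowest): Anolis carolinensis (3.11) > Anolis sagrei (1.94) > Anolis cristatellus (1.34)

Anolis carolinensis > Anolis sagrei > Anolis cristatellus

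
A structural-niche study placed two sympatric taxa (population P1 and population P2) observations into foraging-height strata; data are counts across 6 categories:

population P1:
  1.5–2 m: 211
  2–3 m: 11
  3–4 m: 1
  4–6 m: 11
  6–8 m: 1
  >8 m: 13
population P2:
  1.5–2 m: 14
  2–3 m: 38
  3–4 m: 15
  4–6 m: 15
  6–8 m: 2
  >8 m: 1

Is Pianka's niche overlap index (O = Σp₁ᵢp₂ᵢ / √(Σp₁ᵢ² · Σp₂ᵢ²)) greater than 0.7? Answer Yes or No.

No

Proportions for population P1 (n=248): 211/248=0.8508, 11/248=0.0444, 1/248=0.0040, 11/248=0.0444, 1/248=0.0040, 13/248=0.0524
Proportions for population P2 (n=85): 14/85=0.1647, 38/85=0.4471, 15/85=0.1765, 15/85=0.1765, 2/85=0.0235, 1/85=0.0118
Σ p₁ᵢp₂ᵢ = 0.140127 + 0.019851 + 0.000706 + 0.007837 + 0.000094 + 0.000618 = 0.169233
Σp_1ᵢ² = 0.8508² + 0.0444² + 0.0040² + 0.0444² + 0.0040² + 0.0524² = 0.723861 + 0.001971 + 0.000016 + 0.001971 + 0.000016 + 0.002746 = 0.730581
Σp_2ᵢ² = 0.1647² + 0.4471² + 0.1765² + 0.1765² + 0.0235² + 0.0118² = 0.027126 + 0.199898 + 0.031152 + 0.031152 + 0.000552 + 0.000139 = 0.290019
O = 0.169233 / √(0.730581 × 0.290019) = 0.169233 / 0.4603068 = 0.3677
O = 0.3677 < 0.7 → No.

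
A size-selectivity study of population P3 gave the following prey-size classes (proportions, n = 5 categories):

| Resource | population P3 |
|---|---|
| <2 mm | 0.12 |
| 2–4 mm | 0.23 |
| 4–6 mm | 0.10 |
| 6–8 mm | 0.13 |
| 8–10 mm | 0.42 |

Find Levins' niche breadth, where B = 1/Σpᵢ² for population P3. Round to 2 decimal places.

Σpᵢ² = 0.12² + 0.23² + 0.10² + 0.13² + 0.42² = 0.0144 + 0.0529 + 0.0100 + 0.0169 + 0.1764 = 0.2706
B = 1 / 0.2706 = 3.6955

3.70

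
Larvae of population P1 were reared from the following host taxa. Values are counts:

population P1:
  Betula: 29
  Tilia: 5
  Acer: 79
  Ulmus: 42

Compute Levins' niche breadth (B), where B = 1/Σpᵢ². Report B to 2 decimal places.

2.71

Proportions for population P1 (n=155): 29/155=0.1871, 5/155=0.0323, 79/155=0.5097, 42/155=0.2710
Σpᵢ² = 0.1871² + 0.0323² + 0.5097² + 0.2710² = 0.035006 + 0.001043 + 0.259794 + 0.073441 = 0.369284
B = 1 / 0.369284 = 2.7079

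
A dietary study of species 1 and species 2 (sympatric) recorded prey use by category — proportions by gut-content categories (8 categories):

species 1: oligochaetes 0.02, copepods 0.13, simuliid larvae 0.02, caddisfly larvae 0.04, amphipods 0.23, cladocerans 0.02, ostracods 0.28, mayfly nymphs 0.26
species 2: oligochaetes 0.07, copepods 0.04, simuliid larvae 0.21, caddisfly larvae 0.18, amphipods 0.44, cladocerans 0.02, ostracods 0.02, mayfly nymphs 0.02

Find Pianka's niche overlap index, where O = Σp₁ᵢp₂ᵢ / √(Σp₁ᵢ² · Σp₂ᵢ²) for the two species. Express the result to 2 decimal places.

Σ p₁ᵢp₂ᵢ = 0.0014 + 0.0052 + 0.0042 + 0.0072 + 0.1012 + 0.0004 + 0.0056 + 0.0052 = 0.1304
Σp_1ᵢ² = 0.02² + 0.13² + 0.02² + 0.04² + 0.23² + 0.02² + 0.28² + 0.26² = 0.0004 + 0.0169 + 0.0004 + 0.0016 + 0.0529 + 0.0004 + 0.0784 + 0.0676 = 0.2186
Σp_2ᵢ² = 0.07² + 0.04² + 0.21² + 0.18² + 0.44² + 0.02² + 0.02² + 0.02² = 0.0049 + 0.0016 + 0.0441 + 0.0324 + 0.1936 + 0.0004 + 0.0004 + 0.0004 = 0.2778
O = 0.1304 / √(0.2186 × 0.2778) = 0.1304 / 0.24643 = 0.5292

0.53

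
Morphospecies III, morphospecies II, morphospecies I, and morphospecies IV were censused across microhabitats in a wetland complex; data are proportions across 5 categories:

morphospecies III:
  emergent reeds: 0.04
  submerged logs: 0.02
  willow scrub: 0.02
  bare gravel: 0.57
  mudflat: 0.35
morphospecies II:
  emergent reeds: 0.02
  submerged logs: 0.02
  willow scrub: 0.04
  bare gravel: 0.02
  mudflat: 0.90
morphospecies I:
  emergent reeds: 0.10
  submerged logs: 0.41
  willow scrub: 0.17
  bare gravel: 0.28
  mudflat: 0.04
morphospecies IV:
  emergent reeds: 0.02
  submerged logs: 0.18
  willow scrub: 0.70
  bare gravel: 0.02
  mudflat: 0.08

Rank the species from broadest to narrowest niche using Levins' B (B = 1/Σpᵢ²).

morphospecies I > morphospecies III > morphospecies IV > morphospecies II

Σp_IIIᵢ² = 0.04² + 0.02² + 0.02² + 0.57² + 0.35² = 0.0016 + 0.0004 + 0.0004 + 0.3249 + 0.1225 = 0.4498
B_III = 1 / 0.4498 = 2.2232
Σp_IIᵢ² = 0.02² + 0.02² + 0.04² + 0.02² + 0.90² = 0.0004 + 0.0004 + 0.0016 + 0.0004 + 0.8100 = 0.8128
B_II = 1 / 0.8128 = 1.2303
Σp_Iᵢ² = 0.10² + 0.41² + 0.17² + 0.28² + 0.04² = 0.0100 + 0.1681 + 0.0289 + 0.0784 + 0.0016 = 0.2870
B_I = 1 / 0.2870 = 3.4843
Σp_IVᵢ² = 0.02² + 0.18² + 0.70² + 0.02² + 0.08² = 0.0004 + 0.0324 + 0.4900 + 0.0004 + 0.0064 = 0.5296
B_IV = 1 / 0.5296 = 1.8882
Ranking by B (broadest → narrowest): morphospecies I (3.48) > morphospecies III (2.22) > morphospecies IV (1.89) > morphospecies II (1.23)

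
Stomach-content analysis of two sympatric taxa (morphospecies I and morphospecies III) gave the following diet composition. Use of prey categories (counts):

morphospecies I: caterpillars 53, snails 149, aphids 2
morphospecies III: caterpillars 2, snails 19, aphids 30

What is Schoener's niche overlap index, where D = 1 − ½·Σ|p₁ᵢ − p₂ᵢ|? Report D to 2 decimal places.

Proportions for morphospecies I (n=204): 53/204=0.2598, 149/204=0.7304, 2/204=0.0098
Proportions for morphospecies III (n=51): 2/51=0.0392, 19/51=0.3725, 30/51=0.5882
Σ|p₁ᵢ − p₂ᵢ| = 0.2206 + 0.3579 + 0.5784 = 1.1569
D = 1 − ½ × 1.1569 = 1 − 0.57845 = 0.42155

0.42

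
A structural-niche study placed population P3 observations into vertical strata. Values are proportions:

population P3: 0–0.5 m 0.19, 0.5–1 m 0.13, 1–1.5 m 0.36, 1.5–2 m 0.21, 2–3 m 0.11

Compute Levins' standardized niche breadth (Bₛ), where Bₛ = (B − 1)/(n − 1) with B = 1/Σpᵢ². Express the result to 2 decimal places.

0.80

Σpᵢ² = 0.19² + 0.13² + 0.36² + 0.21² + 0.11² = 0.0361 + 0.0169 + 0.1296 + 0.0441 + 0.0121 = 0.2388
B = 1 / 0.2388 = 4.1876
Bₛ = (B − 1)/(n − 1) = (4.1876 − 1)/(5 − 1) = 3.1876/4 = 0.7969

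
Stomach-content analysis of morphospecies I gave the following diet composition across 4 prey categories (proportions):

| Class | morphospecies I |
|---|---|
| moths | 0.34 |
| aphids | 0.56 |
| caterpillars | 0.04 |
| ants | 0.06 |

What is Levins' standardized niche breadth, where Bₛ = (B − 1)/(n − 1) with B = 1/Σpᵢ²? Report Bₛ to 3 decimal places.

0.434

Σpᵢ² = 0.34² + 0.56² + 0.04² + 0.06² = 0.1156 + 0.3136 + 0.0016 + 0.0036 = 0.4344
B = 1 / 0.4344 = 2.30203
Bₛ = (B − 1)/(n − 1) = (2.30203 − 1)/(4 − 1) = 1.30203/3 = 0.43401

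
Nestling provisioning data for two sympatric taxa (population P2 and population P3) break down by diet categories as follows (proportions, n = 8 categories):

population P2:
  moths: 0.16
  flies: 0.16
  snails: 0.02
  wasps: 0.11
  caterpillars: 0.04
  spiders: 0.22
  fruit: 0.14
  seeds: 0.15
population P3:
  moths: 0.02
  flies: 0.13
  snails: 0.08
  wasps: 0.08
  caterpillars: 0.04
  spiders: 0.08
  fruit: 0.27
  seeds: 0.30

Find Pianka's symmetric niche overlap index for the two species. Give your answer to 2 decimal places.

0.77

Σ p₁ᵢp₂ᵢ = 0.0032 + 0.0208 + 0.0016 + 0.0088 + 0.0016 + 0.0176 + 0.0378 + 0.0450 = 0.1364
Σp_1ᵢ² = 0.16² + 0.16² + 0.02² + 0.11² + 0.04² + 0.22² + 0.14² + 0.15² = 0.0256 + 0.0256 + 0.0004 + 0.0121 + 0.0016 + 0.0484 + 0.0196 + 0.0225 = 0.1558
Σp_2ᵢ² = 0.02² + 0.13² + 0.08² + 0.08² + 0.04² + 0.08² + 0.27² + 0.30² = 0.0004 + 0.0169 + 0.0064 + 0.0064 + 0.0016 + 0.0064 + 0.0729 + 0.0900 = 0.2010
O = 0.1364 / √(0.1558 × 0.2010) = 0.1364 / 0.17696 = 0.7708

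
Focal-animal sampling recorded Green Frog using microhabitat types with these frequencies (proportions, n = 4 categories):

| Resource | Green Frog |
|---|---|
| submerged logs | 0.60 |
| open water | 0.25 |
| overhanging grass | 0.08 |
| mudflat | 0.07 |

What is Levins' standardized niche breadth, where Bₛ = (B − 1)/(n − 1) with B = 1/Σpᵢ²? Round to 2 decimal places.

0.44

Σpᵢ² = 0.60² + 0.25² + 0.08² + 0.07² = 0.3600 + 0.0625 + 0.0064 + 0.0049 = 0.4338
B = 1 / 0.4338 = 2.3052
Bₛ = (B − 1)/(n − 1) = (2.3052 − 1)/(4 − 1) = 1.3052/3 = 0.4351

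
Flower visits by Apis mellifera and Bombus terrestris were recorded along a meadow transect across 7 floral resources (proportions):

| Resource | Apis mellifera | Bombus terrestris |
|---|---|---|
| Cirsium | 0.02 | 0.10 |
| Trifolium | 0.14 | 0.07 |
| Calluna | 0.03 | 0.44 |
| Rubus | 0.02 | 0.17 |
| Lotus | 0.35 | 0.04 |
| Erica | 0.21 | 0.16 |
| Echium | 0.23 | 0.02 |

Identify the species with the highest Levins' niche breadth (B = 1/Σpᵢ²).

Σp_mellᵢ² = 0.02² + 0.14² + 0.03² + 0.02² + 0.35² + 0.21² + 0.23² = 0.0004 + 0.0196 + 0.0009 + 0.0004 + 0.1225 + 0.0441 + 0.0529 = 0.2408
B_mell = 1 / 0.2408 = 4.1528
Σp_terrᵢ² = 0.10² + 0.07² + 0.44² + 0.17² + 0.04² + 0.16² + 0.02² = 0.0100 + 0.0049 + 0.1936 + 0.0289 + 0.0016 + 0.0256 + 0.0004 = 0.2650
B_terr = 1 / 0.2650 = 3.7736
Highest B → broadest niche (most generalist): Apis mellifera (B = 4.15).

Apis mellifera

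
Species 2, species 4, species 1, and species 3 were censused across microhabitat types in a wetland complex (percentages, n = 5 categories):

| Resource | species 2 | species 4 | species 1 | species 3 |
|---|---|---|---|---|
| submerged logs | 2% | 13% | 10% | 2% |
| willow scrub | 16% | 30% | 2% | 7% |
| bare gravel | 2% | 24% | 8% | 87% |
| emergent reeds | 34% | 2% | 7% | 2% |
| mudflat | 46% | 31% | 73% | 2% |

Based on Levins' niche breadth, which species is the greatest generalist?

species 4

Convert percentages to proportions (divide by 100).
Σp_2ᵢ² = 0.02² + 0.16² + 0.02² + 0.34² + 0.46² = 0.0004 + 0.0256 + 0.0004 + 0.1156 + 0.2116 = 0.3536
B_2 = 1 / 0.3536 = 2.8281
Σp_4ᵢ² = 0.13² + 0.30² + 0.24² + 0.02² + 0.31² = 0.0169 + 0.0900 + 0.0576 + 0.0004 + 0.0961 = 0.2610
B_4 = 1 / 0.2610 = 3.8314
Σp_1ᵢ² = 0.10² + 0.02² + 0.08² + 0.07² + 0.73² = 0.0100 + 0.0004 + 0.0064 + 0.0049 + 0.5329 = 0.5546
B_1 = 1 / 0.5546 = 1.8031
Σp_3ᵢ² = 0.02² + 0.07² + 0.87² + 0.02² + 0.02² = 0.0004 + 0.0049 + 0.7569 + 0.0004 + 0.0004 = 0.7630
B_3 = 1 / 0.7630 = 1.3106
Highest B → broadest niche (most generalist): species 4 (B = 3.83).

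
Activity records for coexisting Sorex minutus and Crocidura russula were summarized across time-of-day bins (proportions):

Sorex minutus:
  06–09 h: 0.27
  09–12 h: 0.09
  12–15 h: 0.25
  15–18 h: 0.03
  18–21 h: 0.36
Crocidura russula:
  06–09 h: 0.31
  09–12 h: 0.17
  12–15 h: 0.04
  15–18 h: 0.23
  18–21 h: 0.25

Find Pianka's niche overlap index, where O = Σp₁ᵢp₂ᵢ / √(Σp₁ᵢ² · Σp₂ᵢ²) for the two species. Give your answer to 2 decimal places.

Σ p₁ᵢp₂ᵢ = 0.0837 + 0.0153 + 0.0100 + 0.0069 + 0.0900 = 0.2059
Σp_1ᵢ² = 0.27² + 0.09² + 0.25² + 0.03² + 0.36² = 0.0729 + 0.0081 + 0.0625 + 0.0009 + 0.1296 = 0.2740
Σp_2ᵢ² = 0.31² + 0.17² + 0.04² + 0.23² + 0.25² = 0.0961 + 0.0289 + 0.0016 + 0.0529 + 0.0625 = 0.2420
O = 0.2059 / √(0.2740 × 0.2420) = 0.2059 / 0.25750 = 0.7996

0.80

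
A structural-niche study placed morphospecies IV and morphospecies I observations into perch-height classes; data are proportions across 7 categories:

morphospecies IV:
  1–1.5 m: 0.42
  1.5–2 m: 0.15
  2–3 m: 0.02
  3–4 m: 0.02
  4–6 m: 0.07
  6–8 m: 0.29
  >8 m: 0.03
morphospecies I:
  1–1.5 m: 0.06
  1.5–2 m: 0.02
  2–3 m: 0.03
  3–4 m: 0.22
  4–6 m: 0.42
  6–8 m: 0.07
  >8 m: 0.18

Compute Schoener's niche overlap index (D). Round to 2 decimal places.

0.29

Σ|p₁ᵢ − p₂ᵢ| = 0.36 + 0.13 + 0.01 + 0.20 + 0.35 + 0.22 + 0.15 = 1.42
D = 1 − ½ × 1.42 = 1 − 0.710 = 0.2900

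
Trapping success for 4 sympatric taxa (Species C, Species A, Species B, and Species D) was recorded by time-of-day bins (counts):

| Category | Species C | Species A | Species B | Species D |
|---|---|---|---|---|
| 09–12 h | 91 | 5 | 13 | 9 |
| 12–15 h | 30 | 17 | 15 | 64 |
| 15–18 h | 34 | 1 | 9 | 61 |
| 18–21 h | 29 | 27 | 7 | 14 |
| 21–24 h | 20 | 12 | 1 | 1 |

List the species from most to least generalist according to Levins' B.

Species B > Species C > Species A > Species D

Proportions for Species C (n=204): 91/204=0.4461, 30/204=0.1471, 34/204=0.1667, 29/204=0.1422, 20/204=0.0980
Proportions for Species A (n=62): 5/62=0.0806, 17/62=0.2742, 1/62=0.0161, 27/62=0.4355, 12/62=0.1935
Proportions for Species B (n=45): 13/45=0.2889, 15/45=0.3333, 9/45=0.2000, 7/45=0.1556, 1/45=0.0222
Proportions for Species D (n=149): 9/149=0.0604, 64/149=0.4295, 61/149=0.4094, 14/149=0.0940, 1/149=0.0067
Σp_Cᵢ² = 0.4461² + 0.1471² + 0.1667² + 0.1422² + 0.0980² = 0.199005 + 0.021638 + 0.027789 + 0.020221 + 0.009604 = 0.278257
B_C = 1 / 0.278257 = 3.5938
Σp_Aᵢ² = 0.0806² + 0.2742² + 0.0161² + 0.4355² + 0.1935² = 0.006496 + 0.075186 + 0.000259 + 0.189660 + 0.037442 = 0.309043
B_A = 1 / 0.309043 = 3.2358
Σp_Bᵢ² = 0.2889² + 0.3333² + 0.2000² + 0.1556² + 0.0222² = 0.083463 + 0.111089 + 0.040000 + 0.024211 + 0.000493 = 0.259256
B_B = 1 / 0.259256 = 3.8572
Σp_Dᵢ² = 0.0604² + 0.4295² + 0.4094² + 0.0940² + 0.0067² = 0.003648 + 0.184470 + 0.167608 + 0.008836 + 0.000045 = 0.364607
B_D = 1 / 0.364607 = 2.7427
Ranking by B (broadest → narrowest): Species B (3.86) > Species C (3.59) > Species A (3.24) > Species D (2.74)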